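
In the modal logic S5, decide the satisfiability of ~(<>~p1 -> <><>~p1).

No, unsatisfiable

1. ~(<>~p1 -> <><>~p1), 0
2. <>~p1, 0   [~->-rule on 1]
3. ~<><>~p1, 0   [~->-rule on 1]
4. ~<>~p1, 0   [~<>-rule on 3 via 0R0]
5. p1, 0   [~<>-rule on 4 via 0R0]
6. ~p1, 1   [<>-rule on 2: fresh world 1, 0R1]
7. ~<>~p1, 1   [~<>-rule on 3 via 0R1]
8. p1, 1   [~<>-rule on 4 via 0R1]
Accessibility: 0R0, 0R1, 1R0, 1R1
Branch closes: p1 and ~p1 both at 1.
All branches of the tableau close; one closing branch shown above.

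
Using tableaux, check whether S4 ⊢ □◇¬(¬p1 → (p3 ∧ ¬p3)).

Tableau for the negation ¬□◇¬(¬p1 → (p3 ∧ ¬p3)):
1. ¬□◇¬(¬p1 → (p3 ∧ ¬p3)), w0
2. ¬◇¬(¬p1 → (p3 ∧ ¬p3)), w1   [¬□-rule on 1: fresh world w1, w0Rw1]
3. ¬p1 → (p3 ∧ ¬p3), w1   [¬◇-rule on 2 via w1Rw1]
4. p1, w1   [→-rule on 3 (branches; this branch)]
Accessibility: w0Rw0, w0Rw1, w1Rw1
The negation has an open branch (countermodel exists).

Invalid (countermodel exists)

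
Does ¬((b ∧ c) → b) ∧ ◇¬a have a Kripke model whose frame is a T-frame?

1. ¬((b ∧ c) → b) ∧ ◇¬a, u
2. ¬((b ∧ c) → b), u
3. ◇¬a, u
4. b ∧ c, u
5. ¬b, u
6. b, u
7. c, u
Accessibility: uRu
Branch closes: b and ¬b both at u.
All branches of the tableau close; one closing branch shown above.

No, unsatisfiable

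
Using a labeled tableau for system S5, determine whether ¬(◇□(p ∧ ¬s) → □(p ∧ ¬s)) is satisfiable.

Unsatisfiable

1. ¬(◇□(p ∧ ¬s) → □(p ∧ ¬s)), 0
2. ◇□(p ∧ ¬s), 0
3. ¬□(p ∧ ¬s), 0
4. □(p ∧ ¬s), 1
5. p ∧ ¬s, 0
6. p, 0
7. ¬s, 0
8. p ∧ ¬s, 1
9. p, 1
10. ¬s, 1
11. ¬(p ∧ ¬s), 2
12. p ∧ ¬s, 2
13. p, 2
14. ¬s, 2
15. s, 2
Accessibility: 0R0, 0R1, 0R2, 1R0, 1R1, 1R2, 2R0, 2R1, 2R2
Branch closes: s and ¬s both at 2.
(One branch shown.) All branches close.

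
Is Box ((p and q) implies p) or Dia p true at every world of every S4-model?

Tableau for the negation not (Box ((p and q) implies p) or Dia p):
1. not (Box ((p and q) implies p) or Dia p), 0
2. not Box ((p and q) implies p), 0   [neg-or-rule on 1]
3. not Dia p, 0   [neg-or-rule on 1]
4. not p, 0   [neg-Dia-rule on 3 via 0R0]
5. not ((p and q) implies p), 1   [neg-Box-rule on 2: fresh world 1, 0R1]
6. p and q, 1   [neg-implies-rule on 5]
7. not p, 1   [neg-implies-rule on 5]
8. p, 1   [and-rule on 6]
9. q, 1   [and-rule on 6]
Accessibility: 0R0, 0R1, 1R1
Branch closes: p and not p both at 1.
Every branch of the negation's tableau closes; the branch above is one of them.

Yes, valid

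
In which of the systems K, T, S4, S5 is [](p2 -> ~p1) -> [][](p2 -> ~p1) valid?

S4, S5

T-tableau for the negation ~([](p2 -> ~p1) -> [][](p2 -> ~p1)):
1. ~([](p2 -> ~p1) -> [][](p2 -> ~p1)), 0
2. [](p2 -> ~p1), 0
3. ~[][](p2 -> ~p1), 0
4. p2 -> ~p1, 0
5. ~p1, 0
6. ~[](p2 -> ~p1), 1
7. p2 -> ~p1, 1
8. ~p1, 1
9. ~(p2 -> ~p1), 2
10. p2, 2
11. p1, 2
Accessibility: 0R0, 0R1, 1R1, 1R2, 2R2
Complete open branch: countermodel on a T-frame, so not valid in T, nor in K (the same frame is also a K-frame).
S4-tableau for the negation ~([](p2 -> ~p1) -> [][](p2 -> ~p1)):
1. ~([](p2 -> ~p1) -> [][](p2 -> ~p1)), 0
2. [](p2 -> ~p1), 0
3. ~[][](p2 -> ~p1), 0
4. p2 -> ~p1, 0
5. ~p1, 0
6. ~[](p2 -> ~p1), 1
7. p2 -> ~p1, 1
8. ~p1, 1
9. ~(p2 -> ~p1), 2
10. p2, 2
11. p1, 2
12. p2 -> ~p1, 2
13. ~p1, 2
Accessibility: 0R0, 0R1, 0R2, 1R1, 1R2, 2R2
Branch closes: p1 and ~p1 both at 2.
Every branch closes (one shown): valid in S4, hence also in S5 (every theorem of S4 is a theorem of S5).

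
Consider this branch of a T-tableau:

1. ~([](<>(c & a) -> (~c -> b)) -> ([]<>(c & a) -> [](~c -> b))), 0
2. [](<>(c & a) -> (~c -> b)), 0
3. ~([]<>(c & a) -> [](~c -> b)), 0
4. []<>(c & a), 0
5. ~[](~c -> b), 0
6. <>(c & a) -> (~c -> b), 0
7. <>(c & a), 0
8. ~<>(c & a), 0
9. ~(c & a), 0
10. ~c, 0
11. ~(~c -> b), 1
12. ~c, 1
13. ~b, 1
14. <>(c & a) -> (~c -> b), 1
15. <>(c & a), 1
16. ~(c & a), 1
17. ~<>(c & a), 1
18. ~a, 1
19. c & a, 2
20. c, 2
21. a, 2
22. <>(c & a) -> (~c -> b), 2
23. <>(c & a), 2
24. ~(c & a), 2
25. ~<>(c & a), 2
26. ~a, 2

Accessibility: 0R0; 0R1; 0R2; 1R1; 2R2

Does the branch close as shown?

Both a and ~a appear at 2.

Yes, closed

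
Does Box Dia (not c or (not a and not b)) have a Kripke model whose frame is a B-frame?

Yes, satisfiable

1. Box Dia (not c or (not a and not b)), u
2. Dia (not c or (not a and not b)), u
3. not c or (not a and not b), v
4. Dia (not c or (not a and not b)), v
5. not a and not b, v
6. not a, v
7. not b, v
8. not c or (not a and not b), w
9. not a and not b, w
10. not a, w
11. not b, w
Accessibility: uRu, uRv, vRu, vRv, vRw, wRv, wRw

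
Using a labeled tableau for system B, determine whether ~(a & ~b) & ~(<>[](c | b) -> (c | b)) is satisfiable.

1. ~(a & ~b) & ~(<>[](c | b) -> (c | b)), 0
2. ~(a & ~b), 0
3. ~(<>[](c | b) -> (c | b)), 0
4. <>[](c | b), 0
5. ~(c | b), 0
6. ~c, 0
7. ~b, 0
8. ~a, 0
9. [](c | b), 1
10. c | b, 0
11. c | b, 1
12. b, 0
Accessibility: 0R0, 0R1, 1R0, 1R1
Branch closes: b and ~b both at 0.
(One branch shown.) All branches close.

No, unsatisfiable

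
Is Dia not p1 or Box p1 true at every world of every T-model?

Valid

Tableau for the negation not (Dia not p1 or Box p1):
1. not (Dia not p1 or Box p1), w0
2. not Dia not p1, w0
3. not Box p1, w0
4. p1, w0
5. not p1, w1
6. p1, w1
Accessibility: w0Rw0, w0Rw1, w1Rw1
Branch closes: p1 and not p1 both at w1.
All branches of the negation close; one closing branch shown above.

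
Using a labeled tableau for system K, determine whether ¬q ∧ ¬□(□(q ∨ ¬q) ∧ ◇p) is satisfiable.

1. ¬q ∧ ¬□(□(q ∨ ¬q) ∧ ◇p), w0
2. ¬q, w0
3. ¬□(□(q ∨ ¬q) ∧ ◇p), w0
4. ¬(□(q ∨ ¬q) ∧ ◇p), w1
5. ¬◇p, w1
Accessibility: w0Rw1

Satisfiable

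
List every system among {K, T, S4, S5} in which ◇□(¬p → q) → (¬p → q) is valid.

S5-tableau for the negation ¬(◇□(¬p → q) → (¬p → q)):
1. ¬(◇□(¬p → q) → (¬p → q)), u
2. ◇□(¬p → q), u
3. ¬(¬p → q), u
4. ¬p, u
5. ¬q, u
6. □(¬p → q), v
7. ¬p → q, u
8. ¬p → q, v
9. q, u
Accessibility: uRu, uRv, vRu, vRv
Branch closes: q and ¬q both at u.
Every branch closes (one shown): valid in S5.
S4-tableau for the negation ¬(◇□(¬p → q) → (¬p → q)):
1. ¬(◇□(¬p → q) → (¬p → q)), u
2. ◇□(¬p → q), u
3. ¬(¬p → q), u
4. ¬p, u
5. ¬q, u
6. □(¬p → q), v
7. ¬p → q, v
8. q, v
Accessibility: uRu, uRv, vRv
Complete open branch: countermodel on an S4-frame, so not valid in S4, nor in K, T (the same frame is also a K-frame and a T-frame).

S5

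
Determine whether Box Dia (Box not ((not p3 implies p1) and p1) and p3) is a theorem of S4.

Tableau for the negation not Box Dia (Box not ((not p3 implies p1) and p1) and p3):
1. not Box Dia (Box not ((not p3 implies p1) and p1) and p3), 0
2. not Dia (Box not ((not p3 implies p1) and p1) and p3), 1
3. not (Box not ((not p3 implies p1) and p1) and p3), 1
4. not p3, 1
Accessibility: 0R0, 0R1, 1R1
The negation has an open branch (countermodel exists).

Invalid (countermodel exists)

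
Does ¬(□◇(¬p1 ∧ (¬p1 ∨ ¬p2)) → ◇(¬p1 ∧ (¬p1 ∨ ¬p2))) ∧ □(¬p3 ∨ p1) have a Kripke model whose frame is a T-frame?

No, unsatisfiable

1. ¬(□◇(¬p1 ∧ (¬p1 ∨ ¬p2)) → ◇(¬p1 ∧ (¬p1 ∨ ¬p2))) ∧ □(¬p3 ∨ p1), w0
2. ¬(□◇(¬p1 ∧ (¬p1 ∨ ¬p2)) → ◇(¬p1 ∧ (¬p1 ∨ ¬p2))), w0   [∧-rule on 1]
3. □(¬p3 ∨ p1), w0   [∧-rule on 1]
4. □◇(¬p1 ∧ (¬p1 ∨ ¬p2)), w0   [¬→-rule on 2]
5. ¬◇(¬p1 ∧ (¬p1 ∨ ¬p2)), w0   [¬→-rule on 2]
6. ¬p3 ∨ p1, w0   [□-rule on 3 via w0Rw0]
7. ◇(¬p1 ∧ (¬p1 ∨ ¬p2)), w0   [□-rule on 4 via w0Rw0]
8. ¬(¬p1 ∧ (¬p1 ∨ ¬p2)), w0   [¬◇-rule on 5 via w0Rw0]
9. p1, w0   [∨-rule on 6 (branches; this branch)]
10. ¬(¬p1 ∨ ¬p2), w0   [¬∧-rule on 8 (branches; this branch)]
11. p2, w0   [¬∨-rule on 10]
12. ¬p1 ∧ (¬p1 ∨ ¬p2), w1   [◇-rule on 7: fresh world w1, w0Rw1]
13. ¬p1, w1   [∧-rule on 12]
14. ¬p1 ∨ ¬p2, w1   [∧-rule on 12]
15. ¬p3 ∨ p1, w1   [□-rule on 3 via w0Rw1]
16. ◇(¬p1 ∧ (¬p1 ∨ ¬p2)), w1   [□-rule on 4 via w0Rw1]
17. ¬(¬p1 ∧ (¬p1 ∨ ¬p2)), w1   [¬◇-rule on 5 via w0Rw1]
18. ¬p2, w1   [∨-rule on 14 (branches; this branch)]
19. ¬p3, w1   [∨-rule on 15 (branches; this branch)]
20. ¬(¬p1 ∨ ¬p2), w1   [¬∧-rule on 17 (branches; this branch)]
21. p1, w1   [¬∨-rule on 20]
22. p2, w1   [¬∨-rule on 20]
Accessibility: w0Rw0, w0Rw1, w1Rw1
Branch closes: p1 and ¬p1 both at w1.
(One branch shown.) All branches close.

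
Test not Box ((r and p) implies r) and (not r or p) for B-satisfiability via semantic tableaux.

1. not Box ((r and p) implies r) and (not r or p), w0
2. not Box ((r and p) implies r), w0
3. not r or p, w0
4. p, w0
5. not ((r and p) implies r), w1
6. r and p, w1
7. not r, w1
8. r, w1
9. p, w1
Accessibility: w0Rw0, w0Rw1, w1Rw0, w1Rw1
Branch closes: r and not r both at w1.
(One branch shown.) All branches close.

Unsatisfiable (every branch closes)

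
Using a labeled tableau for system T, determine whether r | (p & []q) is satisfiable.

1. r | (p & []q), 0
2. p & []q, 0
3. p, 0
4. []q, 0
5. q, 0
Accessibility: 0R0

Satisfiable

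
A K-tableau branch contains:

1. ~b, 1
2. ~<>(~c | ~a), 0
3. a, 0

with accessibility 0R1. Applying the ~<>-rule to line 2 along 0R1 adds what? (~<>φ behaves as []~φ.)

~<>φ behaves as []~φ: propagate the negated body to each accessible world.

~(~c | ~a), 1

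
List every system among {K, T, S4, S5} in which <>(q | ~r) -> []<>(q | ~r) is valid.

S4-tableau for the negation ~(<>(q | ~r) -> []<>(q | ~r)):
1. ~(<>(q | ~r) -> []<>(q | ~r)), w0
2. <>(q | ~r), w0
3. ~[]<>(q | ~r), w0
4. q | ~r, w1
5. ~r, w1
6. ~<>(q | ~r), w2
7. ~(q | ~r), w2
8. ~q, w2
9. r, w2
Accessibility: w0Rw0, w0Rw1, w0Rw2, w1Rw1, w2Rw2
Complete open branch: countermodel on an S4-frame, so not valid in S4, nor in K, T (the same frame is also a K-frame and a T-frame).
S5-tableau for the negation ~(<>(q | ~r) -> []<>(q | ~r)):
1. ~(<>(q | ~r) -> []<>(q | ~r)), w0
2. <>(q | ~r), w0
3. ~[]<>(q | ~r), w0
4. q | ~r, w1
5. ~r, w1
6. ~<>(q | ~r), w2
7. ~(q | ~r), w0
8. ~q, w0
9. r, w0
10. ~(q | ~r), w1
11. ~q, w1
12. r, w1
Accessibility: w0Rw0, w0Rw1, w0Rw2, w1Rw0, w1Rw1, w1Rw2, w2Rw0, w2Rw1, w2Rw2
Branch closes: r and ~r both at w1.
Every branch closes (one shown): valid in S5.

S5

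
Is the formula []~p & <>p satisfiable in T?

No, unsatisfiable

1. []~p & <>p, 0
2. []~p, 0
3. <>p, 0
4. ~p, 0
5. p, 1
6. ~p, 1
Accessibility: 0R0, 0R1, 1R1
Branch closes: p and ~p both at 1.
Every branch closes; the branch above is one of them.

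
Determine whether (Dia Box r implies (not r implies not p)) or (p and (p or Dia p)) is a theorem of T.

Yes, valid

Tableau for the negation not ((Dia Box r implies (not r implies not p)) or (p and (p or Dia p))):
1. not ((Dia Box r implies (not r implies not p)) or (p and (p or Dia p))), 0
2. not (Dia Box r implies (not r implies not p)), 0
3. not (p and (p or Dia p)), 0
4. Dia Box r, 0
5. not (not r implies not p), 0
6. not r, 0
7. p, 0
8. not (p or Dia p), 0
9. not p, 0
10. not Dia p, 0
Accessibility: 0R0
Branch closes: p and not p both at 0.
All branches of the negation close; one closing branch shown above.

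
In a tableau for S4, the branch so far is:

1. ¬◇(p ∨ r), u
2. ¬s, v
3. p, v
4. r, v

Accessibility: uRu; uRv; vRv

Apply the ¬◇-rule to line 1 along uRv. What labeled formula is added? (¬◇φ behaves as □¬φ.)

¬(p ∨ r), v

¬◇φ behaves as □¬φ: propagate the negated body to each accessible world.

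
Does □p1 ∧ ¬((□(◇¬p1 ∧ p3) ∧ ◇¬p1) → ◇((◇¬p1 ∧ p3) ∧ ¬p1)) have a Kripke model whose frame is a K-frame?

1. □p1 ∧ ¬((□(◇¬p1 ∧ p3) ∧ ◇¬p1) → ◇((◇¬p1 ∧ p3) ∧ ¬p1)), u
2. □p1, u
3. ¬((□(◇¬p1 ∧ p3) ∧ ◇¬p1) → ◇((◇¬p1 ∧ p3) ∧ ¬p1)), u
4. □(◇¬p1 ∧ p3) ∧ ◇¬p1, u
5. ¬◇((◇¬p1 ∧ p3) ∧ ¬p1), u
6. □(◇¬p1 ∧ p3), u
7. ◇¬p1, u
8. ¬p1, v
9. p1, v
Accessibility: uRv
Branch closes: p1 and ¬p1 both at v.
All branches of the tableau close; one closing branch shown above.

Unsatisfiable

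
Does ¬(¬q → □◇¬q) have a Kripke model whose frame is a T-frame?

1. ¬(¬q → □◇¬q), 0
2. ¬q, 0   [¬→-rule on 1]
3. ¬□◇¬q, 0   [¬→-rule on 1]
4. ¬◇¬q, 1   [¬□-rule on 3: fresh world 1, 0R1]
5. q, 1   [¬◇-rule on 4 via 1R1]
Accessibility: 0R0, 0R1, 1R1

Satisfiable (open branch found)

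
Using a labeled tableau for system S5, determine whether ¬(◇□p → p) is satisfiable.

1. ¬(◇□p → p), w0
2. ◇□p, w0
3. ¬p, w0
4. □p, w1
5. p, w0
Accessibility: w0Rw0, w0Rw1, w1Rw0, w1Rw1
Branch closes: p and ¬p both at w0.
Every branch closes; the branch above is one of them.

Unsatisfiable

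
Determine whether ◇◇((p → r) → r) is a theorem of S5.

Not valid

Tableau for the negation ¬◇◇((p → r) → r):
1. ¬◇◇((p → r) → r), w0
2. ¬◇((p → r) → r), w0   [¬◇-rule on 1 via w0Rw0]
3. ¬((p → r) → r), w0   [¬◇-rule on 2 via w0Rw0]
4. p → r, w0   [¬→-rule on 3]
5. ¬r, w0   [¬→-rule on 3]
6. ¬p, w0   [→-rule on 4 (branches; this branch)]
Accessibility: w0Rw0
The negation has an open branch (countermodel exists).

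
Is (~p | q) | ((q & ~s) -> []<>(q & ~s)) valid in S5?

Yes, valid

Tableau for the negation ~((~p | q) | ((q & ~s) -> []<>(q & ~s))):
1. ~((~p | q) | ((q & ~s) -> []<>(q & ~s))), 0
2. ~(~p | q), 0
3. ~((q & ~s) -> []<>(q & ~s)), 0
4. p, 0
5. ~q, 0
6. q & ~s, 0
7. ~[]<>(q & ~s), 0
8. q, 0
9. ~s, 0
Accessibility: 0R0
Branch closes: q and ~q both at 0.
Every branch of the negation's tableau closes; the branch above is one of them.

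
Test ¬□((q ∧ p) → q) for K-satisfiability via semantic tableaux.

1. ¬□((q ∧ p) → q), w0
2. ¬((q ∧ p) → q), w1   [¬□-rule on 1: fresh world w1, w0Rw1]
3. q ∧ p, w1   [¬→-rule on 2]
4. ¬q, w1   [¬→-rule on 2]
5. q, w1   [∧-rule on 3]
6. p, w1   [∧-rule on 3]
Accessibility: w0Rw1
Branch closes: q and ¬q both at w1.
Every branch closes; the branch above is one of them.

Unsatisfiable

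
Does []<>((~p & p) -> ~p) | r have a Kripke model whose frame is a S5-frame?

1. []<>((~p & p) -> ~p) | r, 0
2. r, 0
Accessibility: 0R0

Yes, satisfiable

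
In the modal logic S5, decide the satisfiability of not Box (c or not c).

Unsatisfiable

1. not Box (c or not c), 0
2. not (c or not c), 1
3. not c, 1
4. c, 1
Accessibility: 0R0, 0R1, 1R0, 1R1
Branch closes: c and not c both at 1.
Every branch closes; the branch above is one of them.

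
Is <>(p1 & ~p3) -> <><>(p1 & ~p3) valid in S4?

Tableau for the negation ~(<>(p1 & ~p3) -> <><>(p1 & ~p3)):
1. ~(<>(p1 & ~p3) -> <><>(p1 & ~p3)), u
2. <>(p1 & ~p3), u
3. ~<><>(p1 & ~p3), u
4. ~<>(p1 & ~p3), u
5. ~(p1 & ~p3), u
6. p3, u
7. p1 & ~p3, v
8. p1, v
9. ~p3, v
10. ~<>(p1 & ~p3), v
11. ~(p1 & ~p3), v
12. p3, v
Accessibility: uRu, uRv, vRv
Branch closes: p3 and ~p3 both at v.
Every branch of the negation's tableau closes; the branch above is one of them.

Yes, valid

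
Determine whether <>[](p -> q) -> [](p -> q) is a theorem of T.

Tableau for the negation ~(<>[](p -> q) -> [](p -> q)):
1. ~(<>[](p -> q) -> [](p -> q)), 0
2. <>[](p -> q), 0
3. ~[](p -> q), 0
4. [](p -> q), 1
5. p -> q, 1
6. q, 1
7. ~(p -> q), 2
8. p, 2
9. ~q, 2
Accessibility: 0R0, 0R1, 0R2, 1R1, 2R2
The negation has an open branch (countermodel exists).

Not valid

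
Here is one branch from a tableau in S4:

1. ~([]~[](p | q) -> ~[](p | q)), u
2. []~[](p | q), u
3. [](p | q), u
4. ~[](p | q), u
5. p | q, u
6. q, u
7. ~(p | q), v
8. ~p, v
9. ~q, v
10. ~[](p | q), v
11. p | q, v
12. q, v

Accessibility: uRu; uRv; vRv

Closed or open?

Both q and ~q appear at v.

Yes, closed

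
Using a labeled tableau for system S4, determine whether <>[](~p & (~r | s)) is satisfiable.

Satisfiable

1. <>[](~p & (~r | s)), 0
2. [](~p & (~r | s)), 1
3. ~p & (~r | s), 1
4. ~p, 1
5. ~r | s, 1
6. s, 1
Accessibility: 0R0, 0R1, 1R1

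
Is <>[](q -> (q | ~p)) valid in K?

Tableau for the negation ~<>[](q -> (q | ~p)):
1. ~<>[](q -> (q | ~p)), 0
The negation has an open branch (countermodel exists).

No, not valid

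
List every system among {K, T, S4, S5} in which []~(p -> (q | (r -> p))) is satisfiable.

K

K-tableau for the formula:
1. []~(p -> (q | (r -> p))), w0
Complete open branch: satisfiable in K.
T-tableau for the formula:
1. []~(p -> (q | (r -> p))), w0
2. ~(p -> (q | (r -> p))), w0
3. p, w0
4. ~(q | (r -> p)), w0
5. ~q, w0
6. ~(r -> p), w0
7. r, w0
8. ~p, w0
Accessibility: w0Rw0
Branch closes: p and ~p both at w0.
Every branch closes (one shown): unsatisfiable in T, hence also in S4, S5 (every S4/S5-frame is a T-frame).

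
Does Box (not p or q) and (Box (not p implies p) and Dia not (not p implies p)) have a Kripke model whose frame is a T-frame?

1. Box (not p or q) and (Box (not p implies p) and Dia not (not p implies p)), w0
2. Box (not p or q), w0   [and-rule on 1]
3. Box (not p implies p) and Dia not (not p implies p), w0   [and-rule on 1]
4. Box (not p implies p), w0   [and-rule on 3]
5. Dia not (not p implies p), w0   [and-rule on 3]
6. not p or q, w0   [Box-rule on 2 via w0Rw0]
7. not p implies p, w0   [Box-rule on 4 via w0Rw0]
8. q, w0   [or-rule on 6 (branches; this branch)]
9. p, w0   [implies-rule on 7 (branches; this branch)]
10. not (not p implies p), w1   [Dia-rule on 5: fresh world w1, w0Rw1]
11. not p, w1   [neg-implies-rule on 10]
12. not p or q, w1   [Box-rule on 2 via w0Rw1]
13. not p implies p, w1   [Box-rule on 4 via w0Rw1]
14. q, w1   [or-rule on 12 (branches; this branch)]
15. p, w1   [implies-rule on 13 (branches; this branch)]
Accessibility: w0Rw0, w0Rw1, w1Rw1
Branch closes: p and not p both at w1.
All branches of the tableau close; one closing branch shown above.

Unsatisfiable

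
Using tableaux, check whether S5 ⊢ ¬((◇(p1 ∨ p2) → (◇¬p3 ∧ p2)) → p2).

Not valid

Tableau for the negation (◇(p1 ∨ p2) → (◇¬p3 ∧ p2)) → p2:
1. (◇(p1 ∨ p2) → (◇¬p3 ∧ p2)) → p2, 0
2. p2, 0   [→-rule on 1 (branches; this branch)]
Accessibility: 0R0
The negation has an open branch (countermodel exists).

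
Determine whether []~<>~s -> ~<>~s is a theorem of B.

Tableau for the negation ~([]~<>~s -> ~<>~s):
1. ~([]~<>~s -> ~<>~s), 0
2. []~<>~s, 0   [~->-rule on 1]
3. <>~s, 0   [~->-rule on 1]
4. ~<>~s, 0   [[]-rule on 2 via 0R0]
5. s, 0   [~<>-rule on 4 via 0R0]
6. ~s, 1   [<>-rule on 3: fresh world 1, 0R1]
7. ~<>~s, 1   [[]-rule on 2 via 0R1]
8. s, 1   [~<>-rule on 4 via 0R1]
Accessibility: 0R0, 0R1, 1R0, 1R1
Branch closes: s and ~s both at 1.
Every branch of the negation's tableau closes; the branch above is one of them.

Valid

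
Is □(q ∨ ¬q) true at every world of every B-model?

Tableau for the negation ¬□(q ∨ ¬q):
1. ¬□(q ∨ ¬q), u
2. ¬(q ∨ ¬q), v   [¬□-rule on 1: fresh world v, uRv]
3. ¬q, v   [¬∨-rule on 2]
4. q, v   [¬∨-rule on 2]
Accessibility: uRu, uRv, vRu, vRv
Branch closes: q and ¬q both at v.
All branches of the negation close; one closing branch shown above.

Valid in B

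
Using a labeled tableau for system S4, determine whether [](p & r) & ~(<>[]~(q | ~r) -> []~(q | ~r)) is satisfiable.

1. [](p & r) & ~(<>[]~(q | ~r) -> []~(q | ~r)), 0
2. [](p & r), 0
3. ~(<>[]~(q | ~r) -> []~(q | ~r)), 0
4. <>[]~(q | ~r), 0
5. ~[]~(q | ~r), 0
6. p & r, 0
7. p, 0
8. r, 0
9. []~(q | ~r), 1
10. p & r, 1
11. p, 1
12. r, 1
13. ~(q | ~r), 1
14. ~q, 1
15. q | ~r, 2
16. p & r, 2
17. p, 2
18. r, 2
19. q, 2
Accessibility: 0R0, 0R1, 0R2, 1R1, 2R2

Satisfiable (open branch found)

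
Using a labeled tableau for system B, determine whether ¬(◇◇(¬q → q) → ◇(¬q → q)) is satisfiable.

1. ¬(◇◇(¬q → q) → ◇(¬q → q)), w0
2. ◇◇(¬q → q), w0   [¬→-rule on 1]
3. ¬◇(¬q → q), w0   [¬→-rule on 1]
4. ¬(¬q → q), w0   [¬◇-rule on 3 via w0Rw0]
5. ¬q, w0   [¬→-rule on 4]
6. ◇(¬q → q), w1   [◇-rule on 2: fresh world w1, w0Rw1]
7. ¬(¬q → q), w1   [¬◇-rule on 3 via w0Rw1]
8. ¬q, w1   [¬→-rule on 7]
9. ¬q → q, w2   [◇-rule on 6: fresh world w2, w1Rw2]
10. q, w2   [→-rule on 9 (branches; this branch)]
Accessibility: w0Rw0, w0Rw1, w1Rw0, w1Rw1, w1Rw2, w2Rw1, w2Rw2

Satisfiable (open branch found)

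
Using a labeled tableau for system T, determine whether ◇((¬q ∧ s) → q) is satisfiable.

Satisfiable (open branch found)

1. ◇((¬q ∧ s) → q), u
2. (¬q ∧ s) → q, v
3. q, v
Accessibility: uRu, uRv, vRv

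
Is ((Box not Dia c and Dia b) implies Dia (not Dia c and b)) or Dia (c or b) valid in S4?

Yes, valid

Tableau for the negation not (((Box not Dia c and Dia b) implies Dia (not Dia c and b)) or Dia (c or b)):
1. not (((Box not Dia c and Dia b) implies Dia (not Dia c and b)) or Dia (c or b)), w0
2. not ((Box not Dia c and Dia b) implies Dia (not Dia c and b)), w0   [neg-or-rule on 1]
3. not Dia (c or b), w0   [neg-or-rule on 1]
4. Box not Dia c and Dia b, w0   [neg-implies-rule on 2]
5. not Dia (not Dia c and b), w0   [neg-implies-rule on 2]
6. Box not Dia c, w0   [and-rule on 4]
7. Dia b, w0   [and-rule on 4]
8. not (c or b), w0   [neg-Dia-rule on 3 via w0Rw0]
9. not c, w0   [neg-or-rule on 8]
10. not b, w0   [neg-or-rule on 8]
11. not (not Dia c and b), w0   [neg-Dia-rule on 5 via w0Rw0]
12. not Dia c, w0   [Box-rule on 6 via w0Rw0]
13. b, w1   [Dia-rule on 7: fresh world w1, w0Rw1]
14. not (c or b), w1   [neg-Dia-rule on 3 via w0Rw1]
15. not c, w1   [neg-or-rule on 14]
16. not b, w1   [neg-or-rule on 14]
Accessibility: w0Rw0, w0Rw1, w1Rw1
Branch closes: b and not b both at w1.
Every branch of the negation's tableau closes; the branch above is one of them.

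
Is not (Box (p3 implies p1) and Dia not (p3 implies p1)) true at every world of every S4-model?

Valid in S4

Tableau for the negation Box (p3 implies p1) and Dia not (p3 implies p1):
1. Box (p3 implies p1) and Dia not (p3 implies p1), 0
2. Box (p3 implies p1), 0
3. Dia not (p3 implies p1), 0
4. p3 implies p1, 0
5. p1, 0
6. not (p3 implies p1), 1
7. p3, 1
8. not p1, 1
9. p3 implies p1, 1
10. p1, 1
Accessibility: 0R0, 0R1, 1R1
Branch closes: p1 and not p1 both at 1.
Every branch of the negation's tableau closes; the branch above is one of them.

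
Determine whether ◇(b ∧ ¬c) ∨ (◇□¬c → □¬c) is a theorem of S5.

Tableau for the negation ¬(◇(b ∧ ¬c) ∨ (◇□¬c → □¬c)):
1. ¬(◇(b ∧ ¬c) ∨ (◇□¬c → □¬c)), u
2. ¬◇(b ∧ ¬c), u
3. ¬(◇□¬c → □¬c), u
4. ◇□¬c, u
5. ¬□¬c, u
6. ¬(b ∧ ¬c), u
7. ¬b, u
8. □¬c, v
9. ¬(b ∧ ¬c), v
10. ¬c, u
11. ¬c, v
12. ¬b, v
13. c, w
14. ¬(b ∧ ¬c), w
15. ¬c, w
Accessibility: uRu, uRv, uRw, vRu, vRv, vRw, wRu, wRv, wRw
Branch closes: c and ¬c both at w.
Every branch of the negation's tableau closes; the branch above is one of them.

Valid in S5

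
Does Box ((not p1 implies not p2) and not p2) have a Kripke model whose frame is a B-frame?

Yes, satisfiable

1. Box ((not p1 implies not p2) and not p2), 0
2. (not p1 implies not p2) and not p2, 0
3. not p1 implies not p2, 0
4. not p2, 0
Accessibility: 0R0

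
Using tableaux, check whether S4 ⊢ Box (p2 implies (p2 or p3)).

Valid

Tableau for the negation not Box (p2 implies (p2 or p3)):
1. not Box (p2 implies (p2 or p3)), 0
2. not (p2 implies (p2 or p3)), 1   [neg-Box-rule on 1: fresh world 1, 0R1]
3. p2, 1   [neg-implies-rule on 2]
4. not (p2 or p3), 1   [neg-implies-rule on 2]
5. not p2, 1   [neg-or-rule on 4]
6. not p3, 1   [neg-or-rule on 4]
Accessibility: 0R0, 0R1, 1R1
Branch closes: p2 and not p2 both at 1.
All branches of the negation close; one closing branch shown above.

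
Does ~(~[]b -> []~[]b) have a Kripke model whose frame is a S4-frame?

1. ~(~[]b -> []~[]b), u
2. ~[]b, u
3. ~[]~[]b, u
4. ~b, v
5. []b, w
6. b, w
Accessibility: uRu, uRv, uRw, vRv, wRw

Yes, satisfiable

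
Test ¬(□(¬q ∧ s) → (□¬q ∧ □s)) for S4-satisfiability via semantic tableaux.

Unsatisfiable

1. ¬(□(¬q ∧ s) → (□¬q ∧ □s)), 0
2. □(¬q ∧ s), 0   [¬→-rule on 1]
3. ¬(□¬q ∧ □s), 0   [¬→-rule on 1]
4. ¬q ∧ s, 0   [□-rule on 2 via 0R0]
5. ¬q, 0   [∧-rule on 4]
6. s, 0   [∧-rule on 4]
7. ¬□s, 0   [¬∧-rule on 3 (branches; this branch)]
8. ¬s, 1   [¬□-rule on 7: fresh world 1, 0R1]
9. ¬q ∧ s, 1   [□-rule on 2 via 0R1]
10. ¬q, 1   [∧-rule on 9]
11. s, 1   [∧-rule on 9]
Accessibility: 0R0, 0R1, 1R1
Branch closes: s and ¬s both at 1.
All branches of the tableau close; one closing branch shown above.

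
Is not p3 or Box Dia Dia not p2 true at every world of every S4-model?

Tableau for the negation not (not p3 or Box Dia Dia not p2):
1. not (not p3 or Box Dia Dia not p2), u
2. p3, u
3. not Box Dia Dia not p2, u
4. not Dia Dia not p2, v
5. not Dia not p2, v
6. p2, v
Accessibility: uRu, uRv, vRv
The negation has an open branch (countermodel exists).

Not valid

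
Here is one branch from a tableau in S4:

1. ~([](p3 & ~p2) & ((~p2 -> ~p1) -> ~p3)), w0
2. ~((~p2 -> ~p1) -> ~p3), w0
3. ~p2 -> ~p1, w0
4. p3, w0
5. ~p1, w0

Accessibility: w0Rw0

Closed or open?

No world carries both an atom and its negation.

Not closed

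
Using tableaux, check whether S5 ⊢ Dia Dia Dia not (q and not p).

Tableau for the negation not Dia Dia Dia not (q and not p):
1. not Dia Dia Dia not (q and not p), w0
2. not Dia Dia not (q and not p), w0
3. not Dia not (q and not p), w0
4. q and not p, w0
5. q, w0
6. not p, w0
Accessibility: w0Rw0
The negation has an open branch (countermodel exists).

Not valid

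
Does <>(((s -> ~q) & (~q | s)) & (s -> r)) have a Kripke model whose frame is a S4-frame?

1. <>(((s -> ~q) & (~q | s)) & (s -> r)), u
2. ((s -> ~q) & (~q | s)) & (s -> r), v
3. (s -> ~q) & (~q | s), v
4. s -> r, v
5. s -> ~q, v
6. ~q | s, v
7. r, v
8. ~q, v
9. s, v
Accessibility: uRu, uRv, vRv

Satisfiable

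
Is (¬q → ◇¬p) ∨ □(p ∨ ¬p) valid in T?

Yes, valid

Tableau for the negation ¬((¬q → ◇¬p) ∨ □(p ∨ ¬p)):
1. ¬((¬q → ◇¬p) ∨ □(p ∨ ¬p)), w0
2. ¬(¬q → ◇¬p), w0
3. ¬□(p ∨ ¬p), w0
4. ¬q, w0
5. ¬◇¬p, w0
6. p, w0
7. ¬(p ∨ ¬p), w1
8. ¬p, w1
9. p, w1
Accessibility: w0Rw0, w0Rw1, w1Rw1
Branch closes: p and ¬p both at w1.
All branches of the negation close; one closing branch shown above.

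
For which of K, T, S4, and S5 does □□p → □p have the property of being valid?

T, S4, S5

K-tableau for the negation ¬(□□p → □p):
1. ¬(□□p → □p), w0
2. □□p, w0
3. ¬□p, w0
4. ¬p, w1
5. □p, w1
Accessibility: w0Rw1
Complete open branch: countermodel on a K-frame, so not valid in K.
T-tableau for the negation ¬(□□p → □p):
1. ¬(□□p → □p), w0
2. □□p, w0
3. ¬□p, w0
4. □p, w0
5. p, w0
6. ¬p, w1
7. □p, w1
8. p, w1
Accessibility: w0Rw0, w0Rw1, w1Rw1
Branch closes: p and ¬p both at w1.
Every branch closes (one shown): valid in T, hence also in S4, S5 (every theorem of T is a theorem of S4 and S5).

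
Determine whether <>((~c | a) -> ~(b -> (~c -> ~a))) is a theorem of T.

Tableau for the negation ~<>((~c | a) -> ~(b -> (~c -> ~a))):
1. ~<>((~c | a) -> ~(b -> (~c -> ~a))), u
2. ~((~c | a) -> ~(b -> (~c -> ~a))), u
3. ~c | a, u
4. b -> (~c -> ~a), u
5. a, u
6. ~c -> ~a, u
7. c, u
Accessibility: uRu
The negation has an open branch (countermodel exists).

Invalid (countermodel exists)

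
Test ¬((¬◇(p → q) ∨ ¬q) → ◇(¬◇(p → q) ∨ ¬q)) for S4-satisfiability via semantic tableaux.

1. ¬((¬◇(p → q) ∨ ¬q) → ◇(¬◇(p → q) ∨ ¬q)), 0
2. ¬◇(p → q) ∨ ¬q, 0   [¬→-rule on 1]
3. ¬◇(¬◇(p → q) ∨ ¬q), 0   [¬→-rule on 1]
4. ¬(¬◇(p → q) ∨ ¬q), 0   [¬◇-rule on 3 via 0R0]
5. ◇(p → q), 0   [¬∨-rule on 4]
6. q, 0   [¬∨-rule on 4]
7. ¬◇(p → q), 0   [∨-rule on 2 (branches; this branch)]
8. ¬(p → q), 0   [¬◇-rule on 7 via 0R0]
9. p, 0   [¬→-rule on 8]
10. ¬q, 0   [¬→-rule on 8]
Accessibility: 0R0
Branch closes: q and ¬q both at 0.
All branches of the tableau close; one closing branch shown above.

Unsatisfiable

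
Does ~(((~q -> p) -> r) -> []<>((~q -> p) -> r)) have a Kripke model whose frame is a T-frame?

1. ~(((~q -> p) -> r) -> []<>((~q -> p) -> r)), w0
2. (~q -> p) -> r, w0   [~->-rule on 1]
3. ~[]<>((~q -> p) -> r), w0   [~->-rule on 1]
4. r, w0   [->-rule on 2 (branches; this branch)]
5. ~<>((~q -> p) -> r), w1   [~[]-rule on 3: fresh world w1, w0Rw1]
6. ~((~q -> p) -> r), w1   [~<>-rule on 5 via w1Rw1]
7. ~q -> p, w1   [~->-rule on 6]
8. ~r, w1   [~->-rule on 6]
9. p, w1   [->-rule on 7 (branches; this branch)]
Accessibility: w0Rw0, w0Rw1, w1Rw1

Satisfiable (open branch found)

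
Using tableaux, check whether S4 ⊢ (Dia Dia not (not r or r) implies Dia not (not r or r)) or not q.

Yes, valid

Tableau for the negation not ((Dia Dia not (not r or r) implies Dia not (not r or r)) or not q):
1. not ((Dia Dia not (not r or r) implies Dia not (not r or r)) or not q), u
2. not (Dia Dia not (not r or r) implies Dia not (not r or r)), u
3. q, u
4. Dia Dia not (not r or r), u
5. not Dia not (not r or r), u
6. not r or r, u
7. r, u
8. Dia not (not r or r), v
9. not r or r, v
10. r, v
11. not (not r or r), w
12. r, w
13. not r, w
Accessibility: uRu, uRv, uRw, vRv, vRw, wRw
Branch closes: r and not r both at w.
All branches of the negation close; one closing branch shown above.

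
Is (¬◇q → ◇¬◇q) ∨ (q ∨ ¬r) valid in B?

Valid

Tableau for the negation ¬((¬◇q → ◇¬◇q) ∨ (q ∨ ¬r)):
1. ¬((¬◇q → ◇¬◇q) ∨ (q ∨ ¬r)), w0
2. ¬(¬◇q → ◇¬◇q), w0   [¬∨-rule on 1]
3. ¬(q ∨ ¬r), w0   [¬∨-rule on 1]
4. ¬◇q, w0   [¬→-rule on 2]
5. ¬◇¬◇q, w0   [¬→-rule on 2]
6. ¬q, w0   [¬∨-rule on 3]
7. r, w0   [¬∨-rule on 3]
8. ◇q, w0   [¬◇-rule on 5 via w0Rw0]
9. q, w1   [◇-rule on 8: fresh world w1, w0Rw1]
10. ¬q, w1   [¬◇-rule on 4 via w0Rw1]
Accessibility: w0Rw0, w0Rw1, w1Rw0, w1Rw1
Branch closes: q and ¬q both at w1.
Every branch of the negation's tableau closes; the branch above is one of them.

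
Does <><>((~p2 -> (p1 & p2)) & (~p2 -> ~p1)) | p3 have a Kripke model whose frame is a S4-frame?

Satisfiable

1. <><>((~p2 -> (p1 & p2)) & (~p2 -> ~p1)) | p3, w0
2. p3, w0   [|-rule on 1 (branches; this branch)]
Accessibility: w0Rw0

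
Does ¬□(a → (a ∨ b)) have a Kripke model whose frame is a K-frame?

Unsatisfiable (every branch closes)

1. ¬□(a → (a ∨ b)), w0
2. ¬(a → (a ∨ b)), w1
3. a, w1
4. ¬(a ∨ b), w1
5. ¬a, w1
6. ¬b, w1
Accessibility: w0Rw1
Branch closes: a and ¬a both at w1.
(One branch shown.) All branches close.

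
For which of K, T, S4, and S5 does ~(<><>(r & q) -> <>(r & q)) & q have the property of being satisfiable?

K, T

S4-tableau for the formula:
1. ~(<><>(r & q) -> <>(r & q)) & q, u
2. ~(<><>(r & q) -> <>(r & q)), u
3. q, u
4. <><>(r & q), u
5. ~<>(r & q), u
6. ~(r & q), u
7. ~r, u
8. <>(r & q), v
9. ~(r & q), v
10. ~q, v
11. r & q, w
12. r, w
13. q, w
14. ~(r & q), w
15. ~q, w
Accessibility: uRu, uRv, uRw, vRv, vRw, wRw
Branch closes: q and ~q both at w.
Every branch closes (one shown): unsatisfiable in S4, hence also in S5 (every S5-frame is an S4-frame).
T-tableau for the formula:
1. ~(<><>(r & q) -> <>(r & q)) & q, u
2. ~(<><>(r & q) -> <>(r & q)), u
3. q, u
4. <><>(r & q), u
5. ~<>(r & q), u
6. ~(r & q), u
7. ~r, u
8. <>(r & q), v
9. ~(r & q), v
10. ~q, v
11. r & q, w
12. r, w
13. q, w
Accessibility: uRu, uRv, vRv, vRw, wRw
Complete open branch: satisfiable in T, hence also in K (this T-model is also a K-model).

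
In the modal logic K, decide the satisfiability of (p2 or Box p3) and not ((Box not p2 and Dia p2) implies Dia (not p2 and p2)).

Unsatisfiable

1. (p2 or Box p3) and not ((Box not p2 and Dia p2) implies Dia (not p2 and p2)), 0
2. p2 or Box p3, 0
3. not ((Box not p2 and Dia p2) implies Dia (not p2 and p2)), 0
4. Box not p2 and Dia p2, 0
5. not Dia (not p2 and p2), 0
6. Box not p2, 0
7. Dia p2, 0
8. Box p3, 0
9. p2, 1
10. not (not p2 and p2), 1
11. not p2, 1
Accessibility: 0R1
Branch closes: p2 and not p2 both at 1.
All branches of the tableau close; one closing branch shown above.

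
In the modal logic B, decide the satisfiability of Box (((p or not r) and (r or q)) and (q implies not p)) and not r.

1. Box (((p or not r) and (r or q)) and (q implies not p)) and not r, w0
2. Box (((p or not r) and (r or q)) and (q implies not p)), w0   [and-rule on 1]
3. not r, w0   [and-rule on 1]
4. ((p or not r) and (r or q)) and (q implies not p), w0   [Box-rule on 2 via w0Rw0]
5. (p or not r) and (r or q), w0   [and-rule on 4]
6. q implies not p, w0   [and-rule on 4]
7. p or not r, w0   [and-rule on 5]
8. r or q, w0   [and-rule on 5]
9. not p, w0   [implies-rule on 6 (branches; this branch)]
10. q, w0   [or-rule on 8 (branches; this branch)]
Accessibility: w0Rw0

Satisfiable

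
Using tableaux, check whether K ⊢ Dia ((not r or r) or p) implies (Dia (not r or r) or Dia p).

Tableau for the negation not (Dia ((not r or r) or p) implies (Dia (not r or r) or Dia p)):
1. not (Dia ((not r or r) or p) implies (Dia (not r or r) or Dia p)), 0
2. Dia ((not r or r) or p), 0
3. not (Dia (not r or r) or Dia p), 0
4. not Dia (not r or r), 0
5. not Dia p, 0
6. (not r or r) or p, 1
7. not (not r or r), 1
8. r, 1
9. not r, 1
Accessibility: 0R1
Branch closes: r and not r both at 1.
Every branch of the negation's tableau closes; the branch above is one of them.

Valid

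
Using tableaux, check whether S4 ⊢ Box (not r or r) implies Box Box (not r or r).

Tableau for the negation not (Box (not r or r) implies Box Box (not r or r)):
1. not (Box (not r or r) implies Box Box (not r or r)), u
2. Box (not r or r), u
3. not Box Box (not r or r), u
4. not r or r, u
5. r, u
6. not Box (not r or r), v
7. not r or r, v
8. r, v
9. not (not r or r), w
10. r, w
11. not r, w
Accessibility: uRu, uRv, uRw, vRv, vRw, wRw
Branch closes: r and not r both at w.
All branches of the negation close; one closing branch shown above.

Valid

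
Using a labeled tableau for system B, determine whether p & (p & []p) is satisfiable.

1. p & (p & []p), 0
2. p, 0   [&-rule on 1]
3. p & []p, 0   [&-rule on 1]
4. []p, 0   [&-rule on 3]
Accessibility: 0R0

Satisfiable (open branch found)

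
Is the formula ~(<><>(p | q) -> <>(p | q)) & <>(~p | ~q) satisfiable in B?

1. ~(<><>(p | q) -> <>(p | q)) & <>(~p | ~q), 0
2. ~(<><>(p | q) -> <>(p | q)), 0
3. <>(~p | ~q), 0
4. <><>(p | q), 0
5. ~<>(p | q), 0
6. ~(p | q), 0
7. ~p, 0
8. ~q, 0
9. ~p | ~q, 1
10. ~(p | q), 1
11. ~p, 1
12. ~q, 1
13. <>(p | q), 2
14. ~(p | q), 2
15. ~p, 2
16. ~q, 2
17. p | q, 3
18. q, 3
Accessibility: 0R0, 0R1, 0R2, 1R0, 1R1, 2R0, 2R2, 2R3, 3R2, 3R3

Satisfiable (open branch found)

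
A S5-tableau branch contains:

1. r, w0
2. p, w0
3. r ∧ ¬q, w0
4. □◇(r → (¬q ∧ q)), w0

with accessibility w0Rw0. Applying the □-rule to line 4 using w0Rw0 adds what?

◇(r → (¬q ∧ q)), w0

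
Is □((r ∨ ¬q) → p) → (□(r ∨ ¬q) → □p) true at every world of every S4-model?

Yes, valid

Tableau for the negation ¬(□((r ∨ ¬q) → p) → (□(r ∨ ¬q) → □p)):
1. ¬(□((r ∨ ¬q) → p) → (□(r ∨ ¬q) → □p)), w0
2. □((r ∨ ¬q) → p), w0   [¬→-rule on 1]
3. ¬(□(r ∨ ¬q) → □p), w0   [¬→-rule on 1]
4. □(r ∨ ¬q), w0   [¬→-rule on 3]
5. ¬□p, w0   [¬→-rule on 3]
6. (r ∨ ¬q) → p, w0   [□-rule on 2 via w0Rw0]
7. r ∨ ¬q, w0   [□-rule on 4 via w0Rw0]
8. p, w0   [→-rule on 6 (branches; this branch)]
9. ¬q, w0   [∨-rule on 7 (branches; this branch)]
10. ¬p, w1   [¬□-rule on 5: fresh world w1, w0Rw1]
11. (r ∨ ¬q) → p, w1   [□-rule on 2 via w0Rw1]
12. r ∨ ¬q, w1   [□-rule on 4 via w0Rw1]
13. ¬(r ∨ ¬q), w1   [→-rule on 11 (branches; this branch)]
14. ¬r, w1   [¬∨-rule on 13]
15. q, w1   [¬∨-rule on 13]
16. ¬q, w1   [∨-rule on 12 (branches; this branch)]
Accessibility: w0Rw0, w0Rw1, w1Rw1
Branch closes: q and ¬q both at w1.
All branches of the negation close; one closing branch shown above.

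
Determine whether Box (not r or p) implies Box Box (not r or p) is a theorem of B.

Not valid

Tableau for the negation not (Box (not r or p) implies Box Box (not r or p)):
1. not (Box (not r or p) implies Box Box (not r or p)), 0
2. Box (not r or p), 0   [neg-implies-rule on 1]
3. not Box Box (not r or p), 0   [neg-implies-rule on 1]
4. not r or p, 0   [Box-rule on 2 via 0R0]
5. p, 0   [or-rule on 4 (branches; this branch)]
6. not Box (not r or p), 1   [neg-Box-rule on 3: fresh world 1, 0R1]
7. not r or p, 1   [Box-rule on 2 via 0R1]
8. p, 1   [or-rule on 7 (branches; this branch)]
9. not (not r or p), 2   [neg-Box-rule on 6: fresh world 2, 1R2]
10. r, 2   [neg-or-rule on 9]
11. not p, 2   [neg-or-rule on 9]
Accessibility: 0R0, 0R1, 1R0, 1R1, 1R2, 2R1, 2R2
The negation has an open branch (countermodel exists).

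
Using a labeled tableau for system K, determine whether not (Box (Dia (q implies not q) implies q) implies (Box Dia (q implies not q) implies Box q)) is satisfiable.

1. not (Box (Dia (q implies not q) implies q) implies (Box Dia (q implies not q) implies Box q)), u
2. Box (Dia (q implies not q) implies q), u
3. not (Box Dia (q implies not q) implies Box q), u
4. Box Dia (q implies not q), u
5. not Box q, u
6. not q, v
7. Dia (q implies not q) implies q, v
8. Dia (q implies not q), v
9. not Dia (q implies not q), v
10. q implies not q, w
11. not (q implies not q), w
12. q, w
13. not q, w
Accessibility: uRv, vRw
Branch closes: q and not q both at w.
All branches of the tableau close; one closing branch shown above.

Unsatisfiable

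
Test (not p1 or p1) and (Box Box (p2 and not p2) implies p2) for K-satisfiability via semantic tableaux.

Yes, satisfiable

1. (not p1 or p1) and (Box Box (p2 and not p2) implies p2), u
2. not p1 or p1, u   [and-rule on 1]
3. Box Box (p2 and not p2) implies p2, u   [and-rule on 1]
4. p1, u   [or-rule on 2 (branches; this branch)]
5. p2, u   [implies-rule on 3 (branches; this branch)]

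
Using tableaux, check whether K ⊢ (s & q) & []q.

Invalid (countermodel exists)

Tableau for the negation ~((s & q) & []q):
1. ~((s & q) & []q), u
2. ~[]q, u
3. ~q, v
Accessibility: uRv
The negation has an open branch (countermodel exists).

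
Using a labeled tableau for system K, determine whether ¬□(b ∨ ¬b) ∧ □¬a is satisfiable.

1. ¬□(b ∨ ¬b) ∧ □¬a, u
2. ¬□(b ∨ ¬b), u   [∧-rule on 1]
3. □¬a, u   [∧-rule on 1]
4. ¬(b ∨ ¬b), v   [¬□-rule on 2: fresh world v, uRv]
5. ¬b, v   [¬∨-rule on 4]
6. b, v   [¬∨-rule on 4]
Accessibility: uRv
Branch closes: b and ¬b both at v.
Every branch closes; the branch above is one of them.

Unsatisfiable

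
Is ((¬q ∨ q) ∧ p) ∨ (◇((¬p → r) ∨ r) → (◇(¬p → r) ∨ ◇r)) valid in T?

Valid in T

Tableau for the negation ¬(((¬q ∨ q) ∧ p) ∨ (◇((¬p → r) ∨ r) → (◇(¬p → r) ∨ ◇r))):
1. ¬(((¬q ∨ q) ∧ p) ∨ (◇((¬p → r) ∨ r) → (◇(¬p → r) ∨ ◇r))), 0
2. ¬((¬q ∨ q) ∧ p), 0   [¬∨-rule on 1]
3. ¬(◇((¬p → r) ∨ r) → (◇(¬p → r) ∨ ◇r)), 0   [¬∨-rule on 1]
4. ◇((¬p → r) ∨ r), 0   [¬→-rule on 3]
5. ¬(◇(¬p → r) ∨ ◇r), 0   [¬→-rule on 3]
6. ¬◇(¬p → r), 0   [¬∨-rule on 5]
7. ¬◇r, 0   [¬∨-rule on 5]
8. ¬(¬p → r), 0   [¬◇-rule on 6 via 0R0]
9. ¬p, 0   [¬→-rule on 8]
10. ¬r, 0   [¬→-rule on 8]
11. (¬p → r) ∨ r, 1   [◇-rule on 4: fresh world 1, 0R1]
12. ¬(¬p → r), 1   [¬◇-rule on 6 via 0R1]
13. ¬p, 1   [¬→-rule on 12]
14. ¬r, 1   [¬→-rule on 12]
15. ¬p → r, 1   [∨-rule on 11 (branches; this branch)]
16. r, 1   [→-rule on 15 (branches; this branch)]
Accessibility: 0R0, 0R1, 1R1
Branch closes: r and ¬r both at 1.
Every branch of the negation's tableau closes; the branch above is one of them.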